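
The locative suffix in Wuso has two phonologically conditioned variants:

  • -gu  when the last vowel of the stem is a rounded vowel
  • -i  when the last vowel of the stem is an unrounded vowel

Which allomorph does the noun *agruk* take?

Since the last vowel of *agruk* is /u/ (a rounded vowel), it takes -gu.

-gu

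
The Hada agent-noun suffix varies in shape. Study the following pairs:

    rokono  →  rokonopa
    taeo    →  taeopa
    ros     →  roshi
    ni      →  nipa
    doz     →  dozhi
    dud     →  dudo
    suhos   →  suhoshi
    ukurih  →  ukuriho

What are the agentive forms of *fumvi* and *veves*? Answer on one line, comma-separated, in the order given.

fumvipa, veveshi

The alternation tracks the final sound of the stem — -hi when the stem ends in a sibilant (*ros*, *doz*, *suhos*); -o when the stem ends in a non-sibilant consonant (*dud*, *ukurih*); -pa when the stem ends in a vowel (*rokono*, *taeo*, *ni*).
*fumvi*: final sound = /i/, a vowel → -pa → *fumvipa*.
The final sound of *veves* is /s/, which is a sibilant, so the suffix is -hi, giving *veveshi*.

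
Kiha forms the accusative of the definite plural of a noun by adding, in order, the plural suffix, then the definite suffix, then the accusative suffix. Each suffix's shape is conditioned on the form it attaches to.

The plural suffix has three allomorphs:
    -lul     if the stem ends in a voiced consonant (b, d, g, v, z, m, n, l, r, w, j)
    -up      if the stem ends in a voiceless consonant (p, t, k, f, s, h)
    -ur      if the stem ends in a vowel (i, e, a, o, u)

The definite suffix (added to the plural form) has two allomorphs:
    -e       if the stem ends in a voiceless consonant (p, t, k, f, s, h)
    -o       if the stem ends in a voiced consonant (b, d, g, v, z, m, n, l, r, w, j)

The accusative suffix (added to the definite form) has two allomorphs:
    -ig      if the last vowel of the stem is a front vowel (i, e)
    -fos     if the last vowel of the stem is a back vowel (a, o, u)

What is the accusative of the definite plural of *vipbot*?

vipbotupeig

*vipbot*: final sound = /t/, a voiceless consonant → -up → *vipbotup*.
The plural form *vipbotup*: final consonant = /p/, voiceless → -e → *vipbotupe*.
The last vowel of the definite form *vipbotupe* is /e/, which is a front vowel, so the accusative suffix is -ig, giving *vipbotupeig*.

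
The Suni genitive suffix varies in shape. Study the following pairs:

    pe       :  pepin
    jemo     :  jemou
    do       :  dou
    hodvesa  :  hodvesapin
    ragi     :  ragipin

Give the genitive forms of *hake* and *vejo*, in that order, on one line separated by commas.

hakepin, vejou

The suffix is conditioned by the last vowel: -u when the last vowel of the stem is a rounded vowel (*jemo*, *do*); -pin when the last vowel of the stem is an unrounded vowel (*pe*, *hodvesa*, *ragi*).
Since the last vowel of *hake* is /e/ (an unrounded vowel), it takes -pin, giving *hakepin*.
*vejo*: last vowel = /o/, a rounded vowel → -u → *vejou*.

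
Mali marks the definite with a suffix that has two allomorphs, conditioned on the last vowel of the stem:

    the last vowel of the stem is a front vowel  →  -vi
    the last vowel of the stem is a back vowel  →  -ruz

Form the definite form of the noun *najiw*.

*najiw*: last vowel = /i/, a front vowel → -vi → *najiwvi*.

najiwvi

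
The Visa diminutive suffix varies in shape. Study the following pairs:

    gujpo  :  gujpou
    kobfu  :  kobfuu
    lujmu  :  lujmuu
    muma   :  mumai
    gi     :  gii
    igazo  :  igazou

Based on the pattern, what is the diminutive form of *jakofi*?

The alternation tracks the last vowel of the stem — -u when the last vowel of the stem is a rounded vowel (*gujpo*, *kobfu*, *lujmu*, *igazo*); -i when the last vowel of the stem is an unrounded vowel (*muma*, *gi*).
Since the last vowel of *jakofi* is /i/ (an unrounded vowel), it takes -i, giving *jakofii*.

jakofii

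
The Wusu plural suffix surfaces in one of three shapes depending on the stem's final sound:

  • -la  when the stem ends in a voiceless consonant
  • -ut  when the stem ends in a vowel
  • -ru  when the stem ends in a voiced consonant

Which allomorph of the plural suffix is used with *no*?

-ut

*no*: final sound = /o/, a vowel → -ut.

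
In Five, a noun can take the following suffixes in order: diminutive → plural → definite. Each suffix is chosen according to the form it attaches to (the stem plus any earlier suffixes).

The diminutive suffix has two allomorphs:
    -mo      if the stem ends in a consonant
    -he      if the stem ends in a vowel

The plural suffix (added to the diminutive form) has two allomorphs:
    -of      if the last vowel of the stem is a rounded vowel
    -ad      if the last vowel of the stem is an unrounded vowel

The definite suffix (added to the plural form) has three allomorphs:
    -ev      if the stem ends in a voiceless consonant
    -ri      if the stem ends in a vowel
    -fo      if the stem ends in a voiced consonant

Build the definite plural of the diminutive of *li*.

*li*: final sound = /i/, a vowel → -he → *lihe*.
The diminutive form *lihe* — last vowel /e/ (an unrounded vowel) → -ad → *lihead*.
The final sound of the plural form *lihead* is /d/, which is a voiced consonant, so the definite suffix is -fo, giving *liheadfo*.

liheadfo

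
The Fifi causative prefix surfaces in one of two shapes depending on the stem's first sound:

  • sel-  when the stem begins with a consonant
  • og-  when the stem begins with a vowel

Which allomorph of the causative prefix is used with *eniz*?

og-

*eniz* — first sound /e/ (a vowel) → og-.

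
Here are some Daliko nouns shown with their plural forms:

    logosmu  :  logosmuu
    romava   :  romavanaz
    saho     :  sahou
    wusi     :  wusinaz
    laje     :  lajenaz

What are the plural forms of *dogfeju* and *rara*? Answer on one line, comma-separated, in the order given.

dogfejuu, raranaz

The alternation tracks the last vowel of the stem — -u when the last vowel of the stem is a rounded vowel (*logosmu*, *saho*); -naz when the last vowel of the stem is an unrounded vowel (*romava*, *wusi*, *laje*).
Since the last vowel of *dogfeju* is /u/ (a rounded vowel), it takes -u, giving *dogfejuu*.
Since the last vowel of *rara* is /a/ (an unrounded vowel), it takes -naz, giving *raranaz*.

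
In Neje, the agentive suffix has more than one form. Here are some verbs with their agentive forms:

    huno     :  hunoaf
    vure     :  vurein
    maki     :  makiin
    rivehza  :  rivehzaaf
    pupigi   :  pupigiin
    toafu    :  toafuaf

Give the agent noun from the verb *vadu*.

Looking at the last vowel of each stem: -in when the last vowel of the stem is a front vowel (*vure*, *maki*, *pupigi*); -af when the last vowel of the stem is a back vowel (*huno*, *rivehza*, *toafu*).
*vadu* — last vowel /u/ (a back vowel) → -af → *vaduaf*.

vaduaf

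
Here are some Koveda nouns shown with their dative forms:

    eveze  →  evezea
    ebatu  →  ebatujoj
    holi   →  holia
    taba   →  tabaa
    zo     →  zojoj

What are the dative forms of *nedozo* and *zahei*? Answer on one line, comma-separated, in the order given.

The alternation tracks the last vowel of the stem — -joj when the last vowel of the stem is a rounded vowel (*ebatu*, *zo*); -a when the last vowel of the stem is an unrounded vowel (*eveze*, *holi*, *taba*).
*nedozo* — last vowel /o/ (a rounded vowel) → -joj → *nedozojoj*.
*zahei* — last vowel /i/ (an unrounded vowel) → -a → *zaheia*.

nedozojoj, zaheia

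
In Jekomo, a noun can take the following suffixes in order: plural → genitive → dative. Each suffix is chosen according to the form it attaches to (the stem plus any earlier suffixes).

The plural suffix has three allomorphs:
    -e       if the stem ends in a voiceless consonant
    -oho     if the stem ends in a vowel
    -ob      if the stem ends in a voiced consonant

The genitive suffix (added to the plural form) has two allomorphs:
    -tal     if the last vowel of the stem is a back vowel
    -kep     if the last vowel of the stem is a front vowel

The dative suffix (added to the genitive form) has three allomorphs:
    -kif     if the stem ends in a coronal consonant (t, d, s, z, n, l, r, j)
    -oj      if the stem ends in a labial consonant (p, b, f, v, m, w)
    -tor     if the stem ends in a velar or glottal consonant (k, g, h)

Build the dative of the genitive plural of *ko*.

The final sound of *ko* is /o/, which is a vowel, so the plural suffix is -oho, giving *kooho*.
Since the last vowel of the plural form *kooho* is /o/ (a back vowel), it takes -tal, giving *koohotal*.
The final consonant of the genitive form *koohotal* is /l/, which is coronal, so the dative suffix is -kif, giving *koohotalkif*.

koohotalkif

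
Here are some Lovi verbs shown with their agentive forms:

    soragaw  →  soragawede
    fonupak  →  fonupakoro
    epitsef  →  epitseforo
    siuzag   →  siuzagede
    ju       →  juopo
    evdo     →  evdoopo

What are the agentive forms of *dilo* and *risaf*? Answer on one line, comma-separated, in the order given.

The pattern is voicing of the final sound: -oro when the stem ends in a voiceless consonant (*fonupak*, *epitsef*); -ede when the stem ends in a voiced consonant (*soragaw*, *siuzag*); -opo when the stem ends in a vowel (*ju*, *evdo*).
Since the final sound of *dilo* is /o/ (a vowel), it takes -opo, giving *diloopo*.
Since the final sound of *risaf* is /f/ (a voiceless consonant), it takes -oro, giving *risaforo*.

diloopo, risaforo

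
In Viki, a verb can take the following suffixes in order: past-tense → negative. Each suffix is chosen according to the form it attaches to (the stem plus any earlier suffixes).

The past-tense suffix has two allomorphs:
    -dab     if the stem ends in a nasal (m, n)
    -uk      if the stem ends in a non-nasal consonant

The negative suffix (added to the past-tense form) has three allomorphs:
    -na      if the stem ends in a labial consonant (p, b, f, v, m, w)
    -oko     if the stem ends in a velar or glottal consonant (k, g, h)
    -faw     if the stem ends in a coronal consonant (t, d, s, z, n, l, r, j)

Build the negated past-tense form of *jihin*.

*jihin*: final consonant = /n/, a nasal → -dab → *jihindab*.
The final consonant of the past-tense form *jihindab* is /b/, which is labial, so the negative suffix is -na, giving *jihindabna*.

jihindabna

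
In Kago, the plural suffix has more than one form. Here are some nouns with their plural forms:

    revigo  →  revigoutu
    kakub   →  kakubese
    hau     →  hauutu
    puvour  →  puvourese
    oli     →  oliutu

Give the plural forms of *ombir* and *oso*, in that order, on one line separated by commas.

Looking at the final sound of each stem: -ese when the stem ends in a consonant (*kakub*, *puvour*); -utu when the stem ends in a vowel (*revigo*, *hau*, *oli*).
*ombir*: final sound = /r/, a consonant → -ese → *ombirese*.
*oso*: final sound = /o/, a vowel → -utu → *osoutu*.

ombirese, osoutu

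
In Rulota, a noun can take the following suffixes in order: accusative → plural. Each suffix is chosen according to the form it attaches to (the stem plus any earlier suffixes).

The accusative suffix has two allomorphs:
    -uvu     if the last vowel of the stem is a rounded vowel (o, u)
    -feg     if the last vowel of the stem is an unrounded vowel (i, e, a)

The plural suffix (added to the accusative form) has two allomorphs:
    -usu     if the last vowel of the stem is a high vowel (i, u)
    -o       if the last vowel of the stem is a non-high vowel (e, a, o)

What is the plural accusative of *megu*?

meguuvuusu

*megu* — last vowel /u/ (a rounded vowel) → -uvu → *meguuvu*.
The last vowel of the accusative form *meguuvu* is /u/, which is a high vowel, so the plural suffix is -usu, giving *meguuvuusu*.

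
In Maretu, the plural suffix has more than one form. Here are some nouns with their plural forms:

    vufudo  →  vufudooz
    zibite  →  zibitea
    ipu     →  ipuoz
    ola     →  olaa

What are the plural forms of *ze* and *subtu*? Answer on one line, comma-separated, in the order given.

zea, subtuoz

Looking at the last vowel of each stem: -oz when the last vowel of the stem is a rounded vowel (*vufudo*, *ipu*); -a when the last vowel of the stem is an unrounded vowel (*zibite*, *ola*).
*ze* — last vowel /e/ (an unrounded vowel) → -a → *zea*.
The last vowel of *subtu* is /u/, which is a rounded vowel, so the suffix is -oz, giving *subtuoz*.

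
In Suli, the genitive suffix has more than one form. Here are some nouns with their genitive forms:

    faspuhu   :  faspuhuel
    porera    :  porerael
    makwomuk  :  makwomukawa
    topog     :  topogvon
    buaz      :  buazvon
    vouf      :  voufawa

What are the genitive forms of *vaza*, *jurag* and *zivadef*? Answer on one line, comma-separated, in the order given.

vazael, juragvon, zivadefawa

The suffix is conditioned by the final sound: -awa when the stem ends in a voiceless consonant (*makwomuk*, *vouf*); -von when the stem ends in a voiced consonant (*topog*, *buaz*); -el when the stem ends in a vowel (*faspuhu*, *porera*).
The final sound of *vaza* is /a/, which is a vowel, so the suffix is -el, giving *vazael*.
Since the final sound of *jurag* is /g/ (a voiced consonant), it takes -von, giving *juragvon*.
The final sound of *zivadef* is /f/, which is a voiceless consonant, so the suffix is -awa, giving *zivadefawa*.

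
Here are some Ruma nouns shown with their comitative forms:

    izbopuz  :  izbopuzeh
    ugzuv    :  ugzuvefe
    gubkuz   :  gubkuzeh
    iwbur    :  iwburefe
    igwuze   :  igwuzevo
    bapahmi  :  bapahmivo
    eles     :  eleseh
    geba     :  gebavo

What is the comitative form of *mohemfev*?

The alternation tracks the final sound of the stem — -eh when the stem ends in a sibilant (*izbopuz*, *gubkuz*, *eles*); -efe when the stem ends in a non-sibilant consonant (*ugzuv*, *iwbur*); -vo when the stem ends in a vowel (*igwuze*, *bapahmi*, *geba*).
*mohemfev* — final sound /v/ (a non-sibilant consonant) → -efe → *mohemfevefe*.

mohemfevefe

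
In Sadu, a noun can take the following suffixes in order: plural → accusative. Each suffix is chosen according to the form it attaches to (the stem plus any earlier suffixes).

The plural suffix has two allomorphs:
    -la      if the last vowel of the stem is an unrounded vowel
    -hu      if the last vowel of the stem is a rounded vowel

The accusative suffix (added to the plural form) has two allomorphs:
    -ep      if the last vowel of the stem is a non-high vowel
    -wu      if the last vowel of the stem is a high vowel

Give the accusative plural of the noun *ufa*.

Since the last vowel of *ufa* is /a/ (an unrounded vowel), it takes -la, giving *ufala*.
The plural form *ufala* — last vowel /a/ (a non-high vowel) → -ep → *ufalaep*.

ufalaep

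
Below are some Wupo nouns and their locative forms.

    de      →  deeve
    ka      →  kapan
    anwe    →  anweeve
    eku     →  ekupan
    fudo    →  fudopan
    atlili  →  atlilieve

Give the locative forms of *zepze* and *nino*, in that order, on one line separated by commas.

The suffix is conditioned by the last vowel: -eve when the last vowel of the stem is a front vowel (*de*, *anwe*, *atlili*); -pan when the last vowel of the stem is a back vowel (*ka*, *eku*, *fudo*).
*zepze* — last vowel /e/ (a front vowel) → -eve → *zepzeeve*.
*nino*: last vowel = /o/, a back vowel → -pan → *ninopan*.

zepzeeve, ninopan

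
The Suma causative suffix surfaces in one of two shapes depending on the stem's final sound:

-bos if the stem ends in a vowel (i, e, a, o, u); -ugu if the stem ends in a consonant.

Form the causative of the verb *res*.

resugu

Since the final sound of *res* is /s/ (a consonant), it takes -ugu, giving *resugu*.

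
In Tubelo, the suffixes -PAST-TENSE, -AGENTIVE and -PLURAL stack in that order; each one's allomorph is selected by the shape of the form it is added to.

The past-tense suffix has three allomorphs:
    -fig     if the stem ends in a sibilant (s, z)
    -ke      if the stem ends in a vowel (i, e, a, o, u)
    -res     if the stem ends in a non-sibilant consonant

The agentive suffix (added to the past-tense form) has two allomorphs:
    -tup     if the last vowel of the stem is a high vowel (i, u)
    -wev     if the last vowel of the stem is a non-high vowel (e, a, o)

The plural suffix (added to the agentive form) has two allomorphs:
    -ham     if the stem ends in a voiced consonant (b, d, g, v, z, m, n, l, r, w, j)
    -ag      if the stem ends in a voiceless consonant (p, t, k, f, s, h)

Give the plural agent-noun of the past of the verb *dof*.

dofreswevham

Since the final sound of *dof* is /f/ (a non-sibilant consonant), it takes -res, giving *dofres*.
The past-tense form *dofres*: last vowel = /e/, a non-high vowel → -wev → *dofreswev*.
The agentive form *dofreswev*: final consonant = /v/, voiced → -ham → *dofreswevham*.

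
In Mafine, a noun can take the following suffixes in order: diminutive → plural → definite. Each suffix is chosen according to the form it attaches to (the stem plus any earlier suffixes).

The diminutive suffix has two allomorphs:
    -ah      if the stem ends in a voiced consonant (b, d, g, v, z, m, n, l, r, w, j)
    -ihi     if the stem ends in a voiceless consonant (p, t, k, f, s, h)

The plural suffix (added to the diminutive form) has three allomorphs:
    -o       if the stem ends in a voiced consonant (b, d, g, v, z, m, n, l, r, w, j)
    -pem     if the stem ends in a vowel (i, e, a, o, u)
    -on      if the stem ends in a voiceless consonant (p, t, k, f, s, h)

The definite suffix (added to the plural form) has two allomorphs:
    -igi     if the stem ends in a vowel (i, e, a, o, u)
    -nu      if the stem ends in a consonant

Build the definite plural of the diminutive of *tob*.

*tob* — final consonant /b/ (voiced) → -ah → *tobah*.
Since the final sound of the diminutive form *tobah* is /h/ (a voiceless consonant), it takes -on, giving *tobahon*.
The final sound of the plural form *tobahon* is /n/, which is a consonant, so the definite suffix is -nu, giving *tobahonnu*.

tobahonnu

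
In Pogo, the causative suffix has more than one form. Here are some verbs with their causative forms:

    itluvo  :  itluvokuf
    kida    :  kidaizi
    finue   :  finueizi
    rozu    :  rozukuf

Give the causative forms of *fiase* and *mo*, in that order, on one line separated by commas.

The pattern is rounding harmony: -kuf when the last vowel of the stem is a rounded vowel (*itluvo*, *rozu*); -izi when the last vowel of the stem is an unrounded vowel (*kida*, *finue*).
The last vowel of *fiase* is /e/, which is an unrounded vowel, so the suffix is -izi, giving *fiaseizi*.
The last vowel of *mo* is /o/, which is a rounded vowel, so the suffix is -kuf, giving *mokuf*.

fiaseizi, mokuf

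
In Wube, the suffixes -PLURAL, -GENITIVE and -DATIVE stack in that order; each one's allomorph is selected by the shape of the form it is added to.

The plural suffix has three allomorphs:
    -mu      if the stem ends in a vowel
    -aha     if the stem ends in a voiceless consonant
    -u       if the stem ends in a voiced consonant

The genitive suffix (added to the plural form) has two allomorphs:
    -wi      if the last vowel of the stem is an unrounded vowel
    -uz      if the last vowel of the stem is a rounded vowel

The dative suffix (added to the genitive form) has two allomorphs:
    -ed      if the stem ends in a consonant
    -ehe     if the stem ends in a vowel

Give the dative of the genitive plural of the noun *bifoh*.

*bifoh*: final sound = /h/, a voiceless consonant → -aha → *bifohaha*.
Since the last vowel of the plural form *bifohaha* is /a/ (an unrounded vowel), it takes -wi, giving *bifohahawi*.
The genitive form *bifohahawi* — final sound /i/ (a vowel) → -ehe → *bifohahawiehe*.

bifohahawiehe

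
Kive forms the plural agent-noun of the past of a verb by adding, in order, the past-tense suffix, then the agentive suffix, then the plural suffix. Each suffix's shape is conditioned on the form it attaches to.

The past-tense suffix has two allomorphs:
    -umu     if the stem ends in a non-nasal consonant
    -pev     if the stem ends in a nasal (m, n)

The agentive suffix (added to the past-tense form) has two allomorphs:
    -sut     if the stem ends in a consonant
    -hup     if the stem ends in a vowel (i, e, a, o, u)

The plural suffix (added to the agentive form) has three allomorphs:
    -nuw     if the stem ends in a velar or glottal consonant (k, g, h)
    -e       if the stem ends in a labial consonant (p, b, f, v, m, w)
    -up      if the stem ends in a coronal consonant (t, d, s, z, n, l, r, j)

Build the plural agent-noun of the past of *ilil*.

The final consonant of *ilil* is /l/, which is non-nasal, so the past-tense suffix is -umu, giving *ililumu*.
The past-tense form *ililumu*: final sound = /u/, a vowel → -hup → *ililumuhup*.
The final consonant of the agentive form *ililumuhup* is /p/, which is labial, so the plural suffix is -e, giving *ililumuhupe*.

ililumuhupe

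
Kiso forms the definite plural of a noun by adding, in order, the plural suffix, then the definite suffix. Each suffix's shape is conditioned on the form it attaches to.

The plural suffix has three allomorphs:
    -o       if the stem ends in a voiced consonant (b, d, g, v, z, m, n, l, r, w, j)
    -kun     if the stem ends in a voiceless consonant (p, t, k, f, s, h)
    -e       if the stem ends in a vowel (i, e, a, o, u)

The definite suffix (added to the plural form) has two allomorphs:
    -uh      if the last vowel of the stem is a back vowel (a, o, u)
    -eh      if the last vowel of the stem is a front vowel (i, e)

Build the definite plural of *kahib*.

kahibouh

*kahib* — final sound /b/ (a voiced consonant) → -o → *kahibo*.
The plural form *kahibo* — last vowel /o/ (a back vowel) → -uh → *kahibouh*.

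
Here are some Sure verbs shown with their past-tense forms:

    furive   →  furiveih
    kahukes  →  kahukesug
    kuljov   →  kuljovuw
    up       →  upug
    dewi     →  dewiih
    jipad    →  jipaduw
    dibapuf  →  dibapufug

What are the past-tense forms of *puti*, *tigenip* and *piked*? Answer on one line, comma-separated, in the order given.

putiih, tigenipug, pikeduw

The pattern is voicing of the final sound: -ug when the stem ends in a voiceless consonant (*kahukes*, *up*, *dibapuf*); -uw when the stem ends in a voiced consonant (*kuljov*, *jipad*); -ih when the stem ends in a vowel (*furive*, *dewi*).
The final sound of *puti* is /i/, which is a vowel, so the suffix is -ih, giving *putiih*.
The final sound of *tigenip* is /p/, which is a voiceless consonant, so the suffix is -ug, giving *tigenipug*.
*piked* — final sound /d/ (a voiced consonant) → -uw → *pikeduw*.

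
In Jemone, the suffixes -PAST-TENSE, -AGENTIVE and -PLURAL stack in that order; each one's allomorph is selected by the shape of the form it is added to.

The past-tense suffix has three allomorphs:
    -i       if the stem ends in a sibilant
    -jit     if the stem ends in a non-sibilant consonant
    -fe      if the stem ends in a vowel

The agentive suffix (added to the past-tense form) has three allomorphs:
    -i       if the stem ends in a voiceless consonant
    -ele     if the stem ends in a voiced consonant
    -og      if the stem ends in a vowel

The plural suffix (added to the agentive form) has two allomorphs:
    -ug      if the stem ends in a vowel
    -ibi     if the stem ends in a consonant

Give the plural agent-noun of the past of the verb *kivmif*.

Since the final sound of *kivmif* is /f/ (a non-sibilant consonant), it takes -jit, giving *kivmifjit*.
The past-tense form *kivmifjit* — final sound /t/ (a voiceless consonant) → -i → *kivmifjiti*.
The final sound of the agentive form *kivmifjiti* is /i/, which is a vowel, so the plural suffix is -ug, giving *kivmifjitiug*.

kivmifjitiug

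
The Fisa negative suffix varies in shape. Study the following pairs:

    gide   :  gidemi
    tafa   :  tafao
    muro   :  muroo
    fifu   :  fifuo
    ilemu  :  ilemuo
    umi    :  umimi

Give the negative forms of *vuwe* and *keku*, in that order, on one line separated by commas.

The alternation tracks the last vowel of the stem — -mi when the last vowel of the stem is a front vowel (*gide*, *umi*); -o when the last vowel of the stem is a back vowel (*tafa*, *muro*, *fifu*, *ilemu*).
Since the last vowel of *vuwe* is /e/ (a front vowel), it takes -mi, giving *vuwemi*.
*keku* — last vowel /u/ (a back vowel) → -o → *kekuo*.

vuwemi, kekuo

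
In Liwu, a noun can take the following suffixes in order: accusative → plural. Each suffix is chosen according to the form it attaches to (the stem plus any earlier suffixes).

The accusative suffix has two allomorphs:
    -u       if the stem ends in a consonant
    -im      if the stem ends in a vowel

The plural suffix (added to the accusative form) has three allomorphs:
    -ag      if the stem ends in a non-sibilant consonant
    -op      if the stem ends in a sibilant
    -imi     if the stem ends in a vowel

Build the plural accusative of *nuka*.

The final sound of *nuka* is /a/, which is a vowel, so the accusative suffix is -im, giving *nukaim*.
The accusative form *nukaim*: final sound = /m/, a non-sibilant consonant → -ag → *nukaimag*.

nukaimag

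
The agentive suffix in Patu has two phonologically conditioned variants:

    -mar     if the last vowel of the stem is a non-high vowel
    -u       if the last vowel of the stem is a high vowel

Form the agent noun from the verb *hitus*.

hitusu

*hitus* — last vowel /u/ (a high vowel) → -u → *hitusu*.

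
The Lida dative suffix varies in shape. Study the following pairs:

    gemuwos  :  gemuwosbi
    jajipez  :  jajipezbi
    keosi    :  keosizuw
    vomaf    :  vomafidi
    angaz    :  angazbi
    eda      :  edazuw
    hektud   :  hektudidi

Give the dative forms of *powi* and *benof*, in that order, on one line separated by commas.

powizuw, benofidi

Looking at the final sound of each stem: -bi when the stem ends in a sibilant (*gemuwos*, *jajipez*, *angaz*); -idi when the stem ends in a non-sibilant consonant (*vomaf*, *hektud*); -zuw when the stem ends in a vowel (*keosi*, *eda*).
The final sound of *powi* is /i/, which is a vowel, so the suffix is -zuw, giving *powizuw*.
Since the final sound of *benof* is /f/ (a non-sibilant consonant), it takes -idi, giving *benofidi*.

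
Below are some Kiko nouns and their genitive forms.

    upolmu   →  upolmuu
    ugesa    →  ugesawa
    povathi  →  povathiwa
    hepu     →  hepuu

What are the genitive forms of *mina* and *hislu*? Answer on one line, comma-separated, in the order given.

minawa, hisluu

The alternation tracks the last vowel of the stem — -u when the last vowel of the stem is a rounded vowel (*upolmu*, *hepu*); -wa when the last vowel of the stem is an unrounded vowel (*ugesa*, *povathi*).
*mina* — last vowel /a/ (an unrounded vowel) → -wa → *minawa*.
The last vowel of *hislu* is /u/, which is a rounded vowel, so the suffix is -u, giving *hisluu*.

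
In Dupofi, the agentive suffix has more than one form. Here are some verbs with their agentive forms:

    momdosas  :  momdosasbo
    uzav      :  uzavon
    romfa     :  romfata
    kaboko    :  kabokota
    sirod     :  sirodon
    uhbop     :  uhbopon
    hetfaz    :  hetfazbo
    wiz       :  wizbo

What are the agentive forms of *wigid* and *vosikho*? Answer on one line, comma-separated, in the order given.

wigidon, vosikhota

The alternation tracks the final sound of the stem — -bo when the stem ends in a sibilant (*momdosas*, *hetfaz*, *wiz*); -on when the stem ends in a non-sibilant consonant (*uzav*, *sirod*, *uhbop*); -ta when the stem ends in a vowel (*romfa*, *kaboko*).
*wigid* — final sound /d/ (a non-sibilant consonant) → -on → *wigidon*.
*vosikho*: final sound = /o/, a vowel → -ta → *vosikhota*.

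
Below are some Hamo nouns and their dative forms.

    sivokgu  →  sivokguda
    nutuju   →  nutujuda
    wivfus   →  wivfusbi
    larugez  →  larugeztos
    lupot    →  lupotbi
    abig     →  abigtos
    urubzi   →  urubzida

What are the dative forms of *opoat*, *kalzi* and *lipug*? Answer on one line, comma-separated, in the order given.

opoatbi, kalzida, lipugtos

The alternation tracks the final sound of the stem — -bi when the stem ends in a voiceless consonant (*wivfus*, *lupot*); -tos when the stem ends in a voiced consonant (*larugez*, *abig*); -da when the stem ends in a vowel (*sivokgu*, *nutuju*, *urubzi*).
Since the final sound of *opoat* is /t/ (a voiceless consonant), it takes -bi, giving *opoatbi*.
*kalzi* — final sound /i/ (a vowel) → -da → *kalzida*.
*lipug*: final sound = /g/, a voiced consonant → -tos → *lipugtos*.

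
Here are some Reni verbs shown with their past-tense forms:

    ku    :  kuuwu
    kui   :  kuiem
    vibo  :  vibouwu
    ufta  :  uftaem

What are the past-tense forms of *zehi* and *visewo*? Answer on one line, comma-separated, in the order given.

The suffix is conditioned by the last vowel: -uwu when the last vowel of the stem is a rounded vowel (*ku*, *vibo*); -em when the last vowel of the stem is an unrounded vowel (*kui*, *ufta*).
*zehi* — last vowel /i/ (an unrounded vowel) → -em → *zehiem*.
*visewo*: last vowel = /o/, a rounded vowel → -uwu → *visewouwu*.

zehiem, visewouwu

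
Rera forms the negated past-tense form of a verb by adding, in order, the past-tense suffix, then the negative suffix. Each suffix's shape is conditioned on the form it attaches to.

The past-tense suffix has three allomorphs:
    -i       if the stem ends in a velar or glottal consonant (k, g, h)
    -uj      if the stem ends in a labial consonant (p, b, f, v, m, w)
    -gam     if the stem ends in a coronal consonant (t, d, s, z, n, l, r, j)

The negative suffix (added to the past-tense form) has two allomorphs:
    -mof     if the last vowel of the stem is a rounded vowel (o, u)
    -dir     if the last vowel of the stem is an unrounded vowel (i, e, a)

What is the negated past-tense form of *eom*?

The final consonant of *eom* is /m/, which is labial, so the past-tense suffix is -uj, giving *eomuj*.
The past-tense form *eomuj* — last vowel /u/ (a rounded vowel) → -mof → *eomujmof*.

eomujmof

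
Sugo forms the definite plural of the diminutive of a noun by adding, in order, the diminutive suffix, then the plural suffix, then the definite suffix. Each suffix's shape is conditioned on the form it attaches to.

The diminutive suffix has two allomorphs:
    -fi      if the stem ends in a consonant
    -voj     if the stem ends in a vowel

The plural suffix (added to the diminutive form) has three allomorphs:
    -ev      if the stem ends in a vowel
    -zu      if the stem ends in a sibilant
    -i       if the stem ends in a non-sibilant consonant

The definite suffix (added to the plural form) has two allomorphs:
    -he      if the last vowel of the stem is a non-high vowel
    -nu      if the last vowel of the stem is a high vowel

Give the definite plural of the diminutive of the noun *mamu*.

Since the final sound of *mamu* is /u/ (a vowel), it takes -voj, giving *mamuvoj*.
The final sound of the diminutive form *mamuvoj* is /j/, which is a non-sibilant consonant, so the plural suffix is -i, giving *mamuvoji*.
The plural form *mamuvoji*: last vowel = /i/, a high vowel → -nu → *mamuvojinu*.

mamuvojinu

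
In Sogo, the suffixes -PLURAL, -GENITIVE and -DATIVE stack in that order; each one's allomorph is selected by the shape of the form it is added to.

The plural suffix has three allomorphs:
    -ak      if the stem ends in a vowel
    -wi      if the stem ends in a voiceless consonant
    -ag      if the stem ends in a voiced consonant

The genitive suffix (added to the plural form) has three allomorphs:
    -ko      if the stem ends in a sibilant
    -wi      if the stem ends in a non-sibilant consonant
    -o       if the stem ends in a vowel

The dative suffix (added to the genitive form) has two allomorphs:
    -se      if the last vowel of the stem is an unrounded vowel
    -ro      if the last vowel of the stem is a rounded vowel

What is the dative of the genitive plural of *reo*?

reoakwise

Since the final sound of *reo* is /o/ (a vowel), it takes -ak, giving *reoak*.
Since the final sound of the plural form *reoak* is /k/ (a non-sibilant consonant), it takes -wi, giving *reoakwi*.
The genitive form *reoakwi*: last vowel = /i/, an unrounded vowel → -se → *reoakwise*.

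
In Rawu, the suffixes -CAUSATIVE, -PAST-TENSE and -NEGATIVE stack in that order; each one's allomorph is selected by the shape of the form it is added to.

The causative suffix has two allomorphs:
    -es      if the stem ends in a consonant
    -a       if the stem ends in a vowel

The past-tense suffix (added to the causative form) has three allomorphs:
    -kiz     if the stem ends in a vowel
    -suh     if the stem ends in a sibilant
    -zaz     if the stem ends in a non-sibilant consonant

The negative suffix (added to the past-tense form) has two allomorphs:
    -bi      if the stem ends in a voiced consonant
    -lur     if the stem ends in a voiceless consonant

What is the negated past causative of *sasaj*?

The final sound of *sasaj* is /j/, which is a consonant, so the causative suffix is -es, giving *sasajes*.
Since the final sound of the causative form *sasajes* is /s/ (a sibilant), it takes -suh, giving *sasajessuh*.
The final consonant of the past-tense form *sasajessuh* is /h/, which is voiceless, so the negative suffix is -lur, giving *sasajessuhlur*.

sasajessuhlur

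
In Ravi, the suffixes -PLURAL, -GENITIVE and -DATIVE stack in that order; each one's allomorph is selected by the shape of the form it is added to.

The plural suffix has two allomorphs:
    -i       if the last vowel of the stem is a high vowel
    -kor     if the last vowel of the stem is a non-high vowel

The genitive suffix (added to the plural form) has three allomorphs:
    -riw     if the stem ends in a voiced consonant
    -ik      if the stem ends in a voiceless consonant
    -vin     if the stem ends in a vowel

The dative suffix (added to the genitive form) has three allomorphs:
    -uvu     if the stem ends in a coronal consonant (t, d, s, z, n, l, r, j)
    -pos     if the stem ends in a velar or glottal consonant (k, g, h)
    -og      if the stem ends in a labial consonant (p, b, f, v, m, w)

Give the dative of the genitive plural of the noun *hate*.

Since the last vowel of *hate* is /e/ (a non-high vowel), it takes -kor, giving *hatekor*.
The final sound of the plural form *hatekor* is /r/, which is a voiced consonant, so the genitive suffix is -riw, giving *hatekorriw*.
Since the final consonant of the genitive form *hatekorriw* is /w/ (labial), it takes -og, giving *hatekorriwog*.

hatekorriwog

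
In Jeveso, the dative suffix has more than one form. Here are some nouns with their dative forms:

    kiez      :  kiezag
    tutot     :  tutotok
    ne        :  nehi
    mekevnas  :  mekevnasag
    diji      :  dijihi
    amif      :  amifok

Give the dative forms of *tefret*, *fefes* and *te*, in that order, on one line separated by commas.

tefretok, fefesag, tehi

Looking at the final sound of each stem: -ag when the stem ends in a sibilant (*kiez*, *mekevnas*); -ok when the stem ends in a non-sibilant consonant (*tutot*, *amif*); -hi when the stem ends in a vowel (*ne*, *diji*).
The final sound of *tefret* is /t/, which is a non-sibilant consonant, so the suffix is -ok, giving *tefretok*.
*fefes* — final sound /s/ (a sibilant) → -ag → *fefesag*.
*te* — final sound /e/ (a vowel) → -hi → *tehi*.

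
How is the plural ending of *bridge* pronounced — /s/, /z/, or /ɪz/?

/ɪz/

The stem *bridge* ends in a sibilant (/s, z, ʃ, ʒ, tʃ, dʒ/).
The plural suffix surfaces as /ɪz/ after sibilants, /s/ after other voiceless consonants, and /z/ after other voiced sounds.
So the plural -s on *bridge* is pronounced /ɪz/.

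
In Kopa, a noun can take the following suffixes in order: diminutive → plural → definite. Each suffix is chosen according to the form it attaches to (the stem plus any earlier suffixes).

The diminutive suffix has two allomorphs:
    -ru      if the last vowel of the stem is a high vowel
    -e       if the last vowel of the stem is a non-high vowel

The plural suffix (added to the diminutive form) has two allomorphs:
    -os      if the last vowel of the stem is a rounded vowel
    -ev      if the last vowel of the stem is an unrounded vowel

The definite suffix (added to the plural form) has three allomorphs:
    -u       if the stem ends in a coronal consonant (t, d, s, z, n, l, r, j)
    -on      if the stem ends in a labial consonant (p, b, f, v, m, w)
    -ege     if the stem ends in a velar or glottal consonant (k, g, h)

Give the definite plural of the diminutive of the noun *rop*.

Since the last vowel of *rop* is /o/ (a non-high vowel), it takes -e, giving *rope*.
The diminutive form *rope*: last vowel = /e/, an unrounded vowel → -ev → *ropeev*.
Since the final consonant of the plural form *ropeev* is /v/ (labial), it takes -on, giving *ropeevon*.

ropeevon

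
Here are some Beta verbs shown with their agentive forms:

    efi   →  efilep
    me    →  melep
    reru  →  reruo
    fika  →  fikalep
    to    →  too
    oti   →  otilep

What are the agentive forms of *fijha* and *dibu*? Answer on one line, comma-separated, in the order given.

fijhalep, dibuo

Looking at the last vowel of each stem: -o when the last vowel of the stem is a rounded vowel (*reru*, *to*); -lep when the last vowel of the stem is an unrounded vowel (*efi*, *me*, *fika*, *oti*).
The last vowel of *fijha* is /a/, which is an unrounded vowel, so the suffix is -lep, giving *fijhalep*.
*dibu*: last vowel = /u/, a rounded vowel → -o → *dibuo*.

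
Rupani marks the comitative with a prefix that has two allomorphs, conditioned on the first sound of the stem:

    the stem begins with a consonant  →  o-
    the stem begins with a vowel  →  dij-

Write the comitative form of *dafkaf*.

odafkaf

*dafkaf*: first sound = /d/, a consonant → o- → *odafkaf*.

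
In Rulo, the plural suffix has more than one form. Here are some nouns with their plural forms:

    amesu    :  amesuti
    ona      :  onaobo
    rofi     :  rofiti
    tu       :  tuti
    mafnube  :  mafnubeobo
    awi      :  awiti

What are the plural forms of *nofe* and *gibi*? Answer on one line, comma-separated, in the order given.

Looking at the last vowel of each stem: -ti when the last vowel of the stem is a high vowel (*amesu*, *rofi*, *tu*, *awi*); -obo when the last vowel of the stem is a non-high vowel (*ona*, *mafnube*).
*nofe* — last vowel /e/ (a non-high vowel) → -obo → *nofeobo*.
The last vowel of *gibi* is /i/, which is a high vowel, so the suffix is -ti, giving *gibiti*.

nofeobo, gibiti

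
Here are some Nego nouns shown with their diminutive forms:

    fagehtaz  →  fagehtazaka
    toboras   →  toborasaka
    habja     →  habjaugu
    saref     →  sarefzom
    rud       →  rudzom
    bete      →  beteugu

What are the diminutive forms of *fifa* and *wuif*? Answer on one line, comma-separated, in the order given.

fifaugu, wuifzom

Looking at the final sound of each stem: -aka when the stem ends in a sibilant (*fagehtaz*, *toboras*); -zom when the stem ends in a non-sibilant consonant (*saref*, *rud*); -ugu when the stem ends in a vowel (*habja*, *bete*).
Since the final sound of *fifa* is /a/ (a vowel), it takes -ugu, giving *fifaugu*.
*wuif* — final sound /f/ (a non-sibilant consonant) → -zom → *wuifzom*.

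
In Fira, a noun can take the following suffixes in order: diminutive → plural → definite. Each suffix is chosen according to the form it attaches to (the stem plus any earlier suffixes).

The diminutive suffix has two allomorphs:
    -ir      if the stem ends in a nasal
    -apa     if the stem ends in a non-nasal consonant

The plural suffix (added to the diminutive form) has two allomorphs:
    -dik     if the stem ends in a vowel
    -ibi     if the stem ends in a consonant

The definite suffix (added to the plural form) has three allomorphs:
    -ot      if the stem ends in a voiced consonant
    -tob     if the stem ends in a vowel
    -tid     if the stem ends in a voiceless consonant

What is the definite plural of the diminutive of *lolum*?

lolumiribitob

*lolum* — final consonant /m/ (a nasal) → -ir → *lolumir*.
The final sound of the diminutive form *lolumir* is /r/, which is a consonant, so the plural suffix is -ibi, giving *lolumiribi*.
The plural form *lolumiribi* — final sound /i/ (a vowel) → -tob → *lolumiribitob*.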